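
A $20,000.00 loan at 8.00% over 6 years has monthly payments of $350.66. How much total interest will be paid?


Total paid over the life of the loan = PMT × n.
Total paid = $350.66 × 72 = $25,247.52
Total interest = total paid − principal = $25,247.52 − $20,000.00 = $5,247.52

Total interest = (PMT × n) - PV = $5,247.52


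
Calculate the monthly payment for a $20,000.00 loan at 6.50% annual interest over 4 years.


Loan payment formula: PMT = PV × r / (1 − (1 + r)^(−n))
Monthly rate r = 0.065/12 ≈ 0.00541667, n = 48 months
Denominator: 1 − (1 + 0.065/12)^(−48) = 0.228407
PMT = $20,000.00 × (0.065/12) / 0.228407
PMT = $474.30 per month

PMT = PV × r / (1-(1+r)^(-n)) = $474.30/month


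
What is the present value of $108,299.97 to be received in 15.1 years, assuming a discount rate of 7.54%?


Present value formula: PV = FV / (1 + r)^t
PV = $108,299.97 / (1 + 0.0754)^15.1
PV = $108,299.97 / 2.997143
PV = $36,134.40

PV = FV / (1 + r)^t = $36,134.40


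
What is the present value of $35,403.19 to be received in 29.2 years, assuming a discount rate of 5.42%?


Present value formula: PV = FV / (1 + r)^t
PV = $35,403.19 / (1 + 0.0542)^29.2
PV = $35,403.19 / 4.670377
PV = $7,580.37

PV = FV / (1 + r)^t = $7,580.37


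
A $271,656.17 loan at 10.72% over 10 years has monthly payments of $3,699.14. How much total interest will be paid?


Total paid over the life of the loan = PMT × n.
Total paid = $3,699.14 × 120 = $443,896.80
Total interest = total paid − principal = $443,896.80 − $271,656.17 = $172,240.63

Total interest = (PMT × n) - PV = $172,240.63


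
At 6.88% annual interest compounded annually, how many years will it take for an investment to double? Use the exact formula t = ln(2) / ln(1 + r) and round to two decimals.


Doubling condition: (1 + r)^t = 2
Take ln of both sides: t × ln(1 + r) = ln(2)
t = ln(2) / ln(1 + r)
t = 0.693147 / 0.066537
t = 10.42

t = ln(2) / ln(1 + r) = 10.42 years


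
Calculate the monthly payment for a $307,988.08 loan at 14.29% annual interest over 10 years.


Loan payment formula: PMT = PV × r / (1 − (1 + r)^(−n))
Monthly rate r = 0.1429/12 ≈ 0.01190833, n = 120 months
Denominator: 1 − (1 + 0.1429/12)^(−120) = 0.758421
PMT = $307,988.08 × (0.1429/12) / 0.758421
PMT = $4,835.87 per month

PMT = PV × r / (1-(1+r)^(-n)) = $4,835.87/month


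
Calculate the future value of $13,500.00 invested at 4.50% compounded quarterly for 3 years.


Compound interest formula: A = P(1 + r/n)^(nt)
A = $13,500.00 × (1 + 0.045/4)^(4 × 3)
Growth factor: (1 + 0.045/4)^12 = 1.143674
A = $13,500.00 × 1.143674
A = $15,439.60

A = P(1 + r/n)^(nt) = $15,439.60


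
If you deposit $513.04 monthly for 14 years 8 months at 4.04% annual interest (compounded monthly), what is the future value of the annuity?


Future value of an ordinary annuity: FV = PMT × ((1 + r)^n − 1) / r
Monthly rate r = 0.0404/12 ≈ 0.00336667, n = 176
FV = $513.04 × ((1 + 0.0404/12)^176 − 1) / (0.0404/12)
FV = $513.04 × 239.633266
FV = $122,941.45

FV = PMT × ((1+r)^n - 1)/r = $122,941.45


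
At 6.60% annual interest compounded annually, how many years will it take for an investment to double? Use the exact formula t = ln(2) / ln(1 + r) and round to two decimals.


Doubling condition: (1 + r)^t = 2
Take ln of both sides: t × ln(1 + r) = ln(2)
t = ln(2) / ln(1 + r)
t = 0.693147 / 0.063913
t = 10.85

t = ln(2) / ln(1 + r) = 10.85 years


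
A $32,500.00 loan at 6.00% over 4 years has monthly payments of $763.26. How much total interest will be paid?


Total paid over the life of the loan = PMT × n.
Total paid = $763.26 × 48 = $36,636.48
Total interest = total paid − principal = $36,636.48 − $32,500.00 = $4,136.48

Total interest = (PMT × n) - PV = $4,136.48


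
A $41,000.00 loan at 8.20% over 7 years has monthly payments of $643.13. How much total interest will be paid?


Total paid over the life of the loan = PMT × n.
Total paid = $643.13 × 84 = $54,022.92
Total interest = total paid − principal = $54,022.92 − $41,000.00 = $13,022.92

Total interest = (PMT × n) - PV = $13,022.92


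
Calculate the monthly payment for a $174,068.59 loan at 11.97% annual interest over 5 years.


Loan payment formula: PMT = PV × r / (1 − (1 + r)^(−n))
Monthly rate r = 0.1197/12 = 0.009975, n = 60 months
Denominator: 1 − (1 + 0.1197/12)^(−60) = 0.448732
PMT = $174,068.59 × (0.1197/12) / 0.448732
PMT = $3,869.42 per month

PMT = PV × r / (1-(1+r)^(-n)) = $3,869.42/month


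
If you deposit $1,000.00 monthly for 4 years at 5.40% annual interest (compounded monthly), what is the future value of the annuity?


Future value of an ordinary annuity: FV = PMT × ((1 + r)^n − 1) / r
Monthly rate r = 0.054/12 = 0.0045, n = 48
FV = $1,000.00 × ((1 + 0.054/12)^48 − 1) / (0.054/12)
FV = $1,000.00 × 53.444701
FV = $53,444.70

FV = PMT × ((1+r)^n - 1)/r = $53,444.70


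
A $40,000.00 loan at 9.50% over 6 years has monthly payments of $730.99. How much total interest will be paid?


Total paid over the life of the loan = PMT × n.
Total paid = $730.99 × 72 = $52,631.28
Total interest = total paid − principal = $52,631.28 − $40,000.00 = $12,631.28

Total interest = (PMT × n) - PV = $12,631.28


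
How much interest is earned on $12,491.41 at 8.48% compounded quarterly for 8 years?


Compound interest earned = final amount − principal.
A = P(1 + r/n)^(nt) = $12,491.41 × (1 + 0.0848/4)^(4 × 8) = $24,443.15
Interest = A − P = $24,443.15 − $12,491.41 = $11,951.74

Interest = A - P = $11,951.74


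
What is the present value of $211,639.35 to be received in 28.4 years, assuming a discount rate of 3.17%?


Present value formula: PV = FV / (1 + r)^t
PV = $211,639.35 / (1 + 0.0317)^28.4
PV = $211,639.35 / 2.426148766
PV = $87,232.64

PV = FV / (1 + r)^t = $87,232.64


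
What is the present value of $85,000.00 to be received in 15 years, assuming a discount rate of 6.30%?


Present value formula: PV = FV / (1 + r)^t
PV = $85,000.00 / (1 + 0.063)^15
PV = $85,000.00 / 2.5003394
PV = $33,995.38

PV = FV / (1 + r)^t = $33,995.38


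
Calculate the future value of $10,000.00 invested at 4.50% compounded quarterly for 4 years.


Compound interest formula: A = P(1 + r/n)^(nt)
A = $10,000.00 × (1 + 0.045/4)^(4 × 4)
Growth factor: (1 + 0.045/4)^16 = 1.196015
A = $10,000.00 × 1.196015
A = $11,960.15

A = P(1 + r/n)^(nt) = $11,960.15


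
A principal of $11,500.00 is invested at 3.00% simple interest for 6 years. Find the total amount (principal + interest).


Total amount formula: A = P(1 + rt) = P + P·r·t
Interest: I = P × r × t = $11,500.00 × 0.03 × 6 = $2,070.00
A = P + I = $11,500.00 + $2,070.00 = $13,570.00

A = P + I = P(1 + rt) = $13,570.00


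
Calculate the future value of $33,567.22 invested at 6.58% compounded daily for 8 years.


Compound interest formula: A = P(1 + r/n)^(nt)
A = $33,567.22 × (1 + 0.0658/365)^(365 × 8)
Growth factor: (1 + 0.0658/365)^2920 = 1.692747
A = $33,567.22 × 1.692747
A = $56,820.81

A = P(1 + r/n)^(nt) = $56,820.81


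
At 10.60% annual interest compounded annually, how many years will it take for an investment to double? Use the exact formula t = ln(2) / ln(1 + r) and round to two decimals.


Doubling condition: (1 + r)^t = 2
Take ln of both sides: t × ln(1 + r) = ln(2)
t = ln(2) / ln(1 + r)
t = 0.693147 / 0.100750
t = 6.88

t = ln(2) / ln(1 + r) = 6.88 years


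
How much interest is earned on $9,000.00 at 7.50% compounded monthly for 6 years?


Compound interest earned = final amount − principal.
A = P(1 + r/n)^(nt) = $9,000.00 × (1 + 0.075/12)^(12 × 6) = $14,095.06
Interest = A − P = $14,095.06 − $9,000.00 = $5,095.06

Interest = A - P = $5,095.06


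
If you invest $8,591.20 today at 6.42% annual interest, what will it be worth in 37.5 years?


Future value formula: FV = PV × (1 + r)^t
FV = $8,591.20 × (1 + 0.0642)^37.5
FV = $8,591.20 × 10.312692
FV = $88,598.40

FV = PV × (1 + r)^t = $88,598.40


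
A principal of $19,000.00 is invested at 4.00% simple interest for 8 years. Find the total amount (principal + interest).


Total amount formula: A = P(1 + rt) = P + P·r·t
Interest: I = P × r × t = $19,000.00 × 0.04 × 8 = $6,080.00
A = P + I = $19,000.00 + $6,080.00 = $25,080.00

A = P + I = P(1 + rt) = $25,080.00


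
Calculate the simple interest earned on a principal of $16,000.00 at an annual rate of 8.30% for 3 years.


Simple interest formula: I = P × r × t
I = $16,000.00 × 0.083 × 3
I = $3,984.00

I = P × r × t = $3,984.00


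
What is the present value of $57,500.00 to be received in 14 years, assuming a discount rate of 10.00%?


Present value formula: PV = FV / (1 + r)^t
PV = $57,500.00 / (1 + 0.1)^14
PV = $57,500.00 / 3.797498
PV = $15,141.55

PV = FV / (1 + r)^t = $15,141.55


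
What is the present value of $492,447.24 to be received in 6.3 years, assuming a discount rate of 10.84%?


Present value formula: PV = FV / (1 + r)^t
PV = $492,447.24 / (1 + 0.1084)^6.3
PV = $492,447.24 / 1.91244105
PV = $257,496.69

PV = FV / (1 + r)^t = $257,496.69


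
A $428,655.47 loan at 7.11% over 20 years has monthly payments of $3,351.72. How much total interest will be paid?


Total paid over the life of the loan = PMT × n.
Total paid = $3,351.72 × 240 = $804,412.80
Total interest = total paid − principal = $804,412.80 − $428,655.47 = $375,757.33

Total interest = (PMT × n) - PV = $375,757.33


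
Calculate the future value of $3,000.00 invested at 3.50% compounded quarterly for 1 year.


Compound interest formula: A = P(1 + r/n)^(nt)
A = $3,000.00 × (1 + 0.035/4)^(4 × 1)
Growth factor: (1 + 0.035/4)^4 = 1.035462
A = $3,000.00 × 1.035462
A = $3,106.39

A = P(1 + r/n)^(nt) = $3,106.39


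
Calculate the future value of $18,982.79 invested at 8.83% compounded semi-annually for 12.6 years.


Compound interest formula: A = P(1 + r/n)^(nt)
A = $18,982.79 × (1 + 0.0883/2)^(2 × 12.6)
Growth factor: (1 + 0.0883/2)^25.2 = 2.970468
A = $18,982.79 × 2.970468
A = $56,387.77

A = P(1 + r/n)^(nt) = $56,387.77


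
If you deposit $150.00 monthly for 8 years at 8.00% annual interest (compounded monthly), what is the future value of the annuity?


Future value of an ordinary annuity: FV = PMT × ((1 + r)^n − 1) / r
Monthly rate r = 0.08/12 ≈ 0.00666667, n = 96
FV = $150.00 × ((1 + 0.08/12)^96 − 1) / (0.08/12)
FV = $150.00 × 133.868583
FV = $20,080.29

FV = PMT × ((1+r)^n - 1)/r = $20,080.29


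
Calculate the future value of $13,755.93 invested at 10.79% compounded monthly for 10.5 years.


Compound interest formula: A = P(1 + r/n)^(nt)
A = $13,755.93 × (1 + 0.1079/12)^(12 × 10.5)
Growth factor: (1 + 0.1079/12)^126 = 3.0891216
A = $13,755.93 × 3.0891216
A = $42,493.74

A = P(1 + r/n)^(nt) = $42,493.74


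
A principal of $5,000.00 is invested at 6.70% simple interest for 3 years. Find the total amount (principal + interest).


Total amount formula: A = P(1 + rt) = P + P·r·t
Interest: I = P × r × t = $5,000.00 × 0.067 × 3 = $1,005.00
A = P + I = $5,000.00 + $1,005.00 = $6,005.00

A = P + I = P(1 + rt) = $6,005.00


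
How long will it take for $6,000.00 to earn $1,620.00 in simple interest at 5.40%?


Rearrange the simple interest formula for t:
I = P × r × t  ⇒  t = I / (P × r)
t = $1,620.00 / ($6,000.00 × 0.054)
t = 5

t = I/(P×r) = 5 years


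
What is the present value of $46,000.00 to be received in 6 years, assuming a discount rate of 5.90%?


Present value formula: PV = FV / (1 + r)^t
PV = $46,000.00 / (1 + 0.059)^6
PV = $46,000.00 / 1.4105087
PV = $32,612.35

PV = FV / (1 + r)^t = $32,612.35


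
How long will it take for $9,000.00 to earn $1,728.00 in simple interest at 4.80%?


Rearrange the simple interest formula for t:
I = P × r × t  ⇒  t = I / (P × r)
t = $1,728.00 / ($9,000.00 × 0.048)
t = 4

t = I/(P×r) = 4 years


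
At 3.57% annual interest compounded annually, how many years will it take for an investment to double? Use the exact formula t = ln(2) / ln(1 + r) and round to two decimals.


Doubling condition: (1 + r)^t = 2
Take ln of both sides: t × ln(1 + r) = ln(2)
t = ln(2) / ln(1 + r)
t = 0.693147 / 0.035078
t = 19.76

t = ln(2) / ln(1 + r) = 19.76 years


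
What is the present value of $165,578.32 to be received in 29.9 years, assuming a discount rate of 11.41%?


Present value formula: PV = FV / (1 + r)^t
PV = $165,578.32 / (1 + 0.1141)^29.9
PV = $165,578.32 / 25.294891
PV = $6,545.92

PV = FV / (1 + r)^t = $6,545.92


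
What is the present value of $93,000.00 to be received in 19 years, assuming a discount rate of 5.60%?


Present value formula: PV = FV / (1 + r)^t
PV = $93,000.00 / (1 + 0.056)^19
PV = $93,000.00 / 2.815882
PV = $33,026.95

PV = FV / (1 + r)^t = $33,026.95


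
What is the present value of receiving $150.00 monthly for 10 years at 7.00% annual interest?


Present value of an ordinary annuity: PV = PMT × (1 − (1 + r)^(−n)) / r
Monthly rate r = 0.07/12 ≈ 0.00583333, n = 120
PV = $150.00 × (1 − (1 + 0.07/12)^(−120)) / (0.07/12)
PV = $150.00 × 86.126354
PV = $12,918.95

PV = PMT × (1-(1+r)^(-n))/r = $12,918.95


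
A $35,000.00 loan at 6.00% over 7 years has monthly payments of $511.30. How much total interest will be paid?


Total paid over the life of the loan = PMT × n.
Total paid = $511.30 × 84 = $42,949.20
Total interest = total paid − principal = $42,949.20 − $35,000.00 = $7,949.20

Total interest = (PMT × n) - PV = $7,949.20


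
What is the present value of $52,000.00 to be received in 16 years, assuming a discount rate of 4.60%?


Present value formula: PV = FV / (1 + r)^t
PV = $52,000.00 / (1 + 0.046)^16
PV = $52,000.00 / 2.0535579
PV = $25,321.91

PV = FV / (1 + r)^t = $25,321.91


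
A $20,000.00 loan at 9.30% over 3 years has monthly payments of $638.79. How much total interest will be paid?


Total paid over the life of the loan = PMT × n.
Total paid = $638.79 × 36 = $22,996.44
Total interest = total paid − principal = $22,996.44 − $20,000.00 = $2,996.44

Total interest = (PMT × n) - PV = $2,996.44


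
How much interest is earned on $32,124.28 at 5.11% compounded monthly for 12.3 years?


Compound interest earned = final amount − principal.
A = P(1 + r/n)^(nt) = $32,124.28 × (1 + 0.0511/12)^(12 × 12.3) = $60,147.97
Interest = A − P = $60,147.97 − $32,124.28 = $28,023.69

Interest = A - P = $28,023.69


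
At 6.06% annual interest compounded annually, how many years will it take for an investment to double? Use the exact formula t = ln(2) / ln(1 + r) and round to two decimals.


Doubling condition: (1 + r)^t = 2
Take ln of both sides: t × ln(1 + r) = ln(2)
t = ln(2) / ln(1 + r)
t = 0.693147 / 0.058835
t = 11.78

t = ln(2) / ln(1 + r) = 11.78 years


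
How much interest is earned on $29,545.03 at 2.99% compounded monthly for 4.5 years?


Compound interest earned = final amount − principal.
A = P(1 + r/n)^(nt) = $29,545.03 × (1 + 0.0299/12)^(12 × 4.5) = $33,794.50
Interest = A − P = $33,794.50 − $29,545.03 = $4,249.47

Interest = A - P = $4,249.47


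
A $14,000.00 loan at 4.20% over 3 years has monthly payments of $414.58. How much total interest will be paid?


Total paid over the life of the loan = PMT × n.
Total paid = $414.58 × 36 = $14,924.88
Total interest = total paid − principal = $14,924.88 − $14,000.00 = $924.88

Total interest = (PMT × n) - PV = $924.88


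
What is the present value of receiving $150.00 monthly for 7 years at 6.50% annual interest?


Present value of an ordinary annuity: PV = PMT × (1 − (1 + r)^(−n)) / r
Monthly rate r = 0.065/12 ≈ 0.00541667, n = 84
PV = $150.00 × (1 − (1 + 0.065/12)^(−84)) / (0.065/12)
PV = $150.00 × 67.342623
PV = $10,101.39

PV = PMT × (1-(1+r)^(-n))/r = $10,101.39


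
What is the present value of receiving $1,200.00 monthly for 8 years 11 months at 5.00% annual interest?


Present value of an ordinary annuity: PV = PMT × (1 − (1 + r)^(−n)) / r
Monthly rate r = 0.05/12 ≈ 0.00416667, n = 107
PV = $1,200.00 × (1 − (1 + 0.05/12)^(−107)) / (0.05/12)
PV = $1,200.00 × 86.187883
PV = $103,425.46

PV = PMT × (1-(1+r)^(-n))/r = $103,425.46


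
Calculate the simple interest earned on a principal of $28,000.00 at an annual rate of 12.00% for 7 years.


Simple interest formula: I = P × r × t
I = $28,000.00 × 0.12 × 7
I = $23,520.00

I = P × r × t = $23,520.00


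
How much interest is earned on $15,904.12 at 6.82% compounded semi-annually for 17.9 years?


Compound interest earned = final amount − principal.
A = P(1 + r/n)^(nt) = $15,904.12 × (1 + 0.0682/2)^(2 × 17.9) = $52,826.10
Interest = A − P = $52,826.10 − $15,904.12 = $36,921.98

Interest = A - P = $36,921.98


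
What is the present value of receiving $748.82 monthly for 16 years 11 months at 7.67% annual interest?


Present value of an ordinary annuity: PV = PMT × (1 − (1 + r)^(−n)) / r
Monthly rate r = 0.0767/12 ≈ 0.00639167, n = 203
PV = $748.82 × (1 − (1 + 0.0767/12)^(−203)) / (0.0767/12)
PV = $748.82 × 113.531870
PV = $85,014.93

PV = PMT × (1-(1+r)^(-n))/r = $85,014.93


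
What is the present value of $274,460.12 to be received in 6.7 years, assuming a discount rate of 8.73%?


Present value formula: PV = FV / (1 + r)^t
PV = $274,460.12 / (1 + 0.0873)^6.7
PV = $274,460.12 / 1.7520274
PV = $156,652.87

PV = FV / (1 + r)^t = $156,652.87


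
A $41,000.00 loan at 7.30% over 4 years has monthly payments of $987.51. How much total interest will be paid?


Total paid over the life of the loan = PMT × n.
Total paid = $987.51 × 48 = $47,400.48
Total interest = total paid − principal = $47,400.48 − $41,000.00 = $6,400.48

Total interest = (PMT × n) - PV = $6,400.48


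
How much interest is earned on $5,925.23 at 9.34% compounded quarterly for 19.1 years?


Compound interest earned = final amount − principal.
A = P(1 + r/n)^(nt) = $5,925.23 × (1 + 0.0934/4)^(4 × 19.1) = $34,558.40
Interest = A − P = $34,558.40 − $5,925.23 = $28,633.17

Interest = A - P = $28,633.17


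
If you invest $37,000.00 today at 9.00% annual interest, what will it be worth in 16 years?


Future value formula: FV = PV × (1 + r)^t
FV = $37,000.00 × (1 + 0.09)^16
FV = $37,000.00 × 3.970306
FV = $146,901.32

FV = PV × (1 + r)^t = $146,901.32


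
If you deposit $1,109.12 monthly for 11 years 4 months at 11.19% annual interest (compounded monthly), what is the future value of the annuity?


Future value of an ordinary annuity: FV = PMT × ((1 + r)^n − 1) / r
Monthly rate r = 0.1119/12 = 0.009325, n = 136
FV = $1,109.12 × ((1 + 0.1119/12)^136 − 1) / (0.1119/12)
FV = $1,109.12 × 271.702134
FV = $301,350.27

FV = PMT × ((1+r)^n - 1)/r = $301,350.27


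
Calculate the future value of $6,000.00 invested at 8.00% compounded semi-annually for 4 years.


Compound interest formula: A = P(1 + r/n)^(nt)
A = $6,000.00 × (1 + 0.08/2)^(2 × 4)
Growth factor: (1 + 0.08/2)^8 = 1.368569
A = $6,000.00 × 1.368569
A = $8,211.41

A = P(1 + r/n)^(nt) = $8,211.41


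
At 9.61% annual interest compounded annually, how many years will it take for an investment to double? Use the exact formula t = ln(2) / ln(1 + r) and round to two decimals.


Doubling condition: (1 + r)^t = 2
Take ln of both sides: t × ln(1 + r) = ln(2)
t = ln(2) / ln(1 + r)
t = 0.693147 / 0.091758
t = 7.55

t = ln(2) / ln(1 + r) = 7.55 years


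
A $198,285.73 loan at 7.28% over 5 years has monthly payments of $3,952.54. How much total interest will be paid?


Total paid over the life of the loan = PMT × n.
Total paid = $3,952.54 × 60 = $237,152.40
Total interest = total paid − principal = $237,152.40 − $198,285.73 = $38,866.67

Total interest = (PMT × n) - PV = $38,866.67


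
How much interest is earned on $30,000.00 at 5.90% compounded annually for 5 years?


Compound interest earned = final amount − principal.
A = P(1 + r/n)^(nt) = $30,000.00 × (1 + 0.059/1)^(1 × 5) = $39,957.75
Interest = A − P = $39,957.75 − $30,000.00 = $9,957.75

Interest = A - P = $9,957.75


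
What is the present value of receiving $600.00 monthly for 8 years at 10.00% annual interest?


Present value of an ordinary annuity: PV = PMT × (1 − (1 + r)^(−n)) / r
Monthly rate r = 0.1/12 ≈ 0.00833333, n = 96
PV = $600.00 × (1 − (1 + 0.1/12)^(−96)) / (0.1/12)
PV = $600.00 × 65.901488
PV = $39,540.89

PV = PMT × (1-(1+r)^(-n))/r = $39,540.89


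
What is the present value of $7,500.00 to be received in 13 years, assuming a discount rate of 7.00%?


Present value formula: PV = FV / (1 + r)^t
PV = $7,500.00 / (1 + 0.07)^13
PV = $7,500.00 / 2.409845
PV = $3,112.23

PV = FV / (1 + r)^t = $3,112.23


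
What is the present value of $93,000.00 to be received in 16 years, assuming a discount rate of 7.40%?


Present value formula: PV = FV / (1 + r)^t
PV = $93,000.00 / (1 + 0.074)^16
PV = $93,000.00 / 3.133780
PV = $29,676.62

PV = FV / (1 + r)^t = $29,676.62


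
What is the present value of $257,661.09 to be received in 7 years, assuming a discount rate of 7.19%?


Present value formula: PV = FV / (1 + r)^t
PV = $257,661.09 / (1 + 0.0719)^7
PV = $257,661.09 / 1.6258478
PV = $158,477.99

PV = FV / (1 + r)^t = $158,477.99


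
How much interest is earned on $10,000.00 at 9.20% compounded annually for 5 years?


Compound interest earned = final amount − principal.
A = P(1 + r/n)^(nt) = $10,000.00 × (1 + 0.092/1)^(1 × 5) = $15,527.92
Interest = A − P = $15,527.92 − $10,000.00 = $5,527.92

Interest = A - P = $5,527.92


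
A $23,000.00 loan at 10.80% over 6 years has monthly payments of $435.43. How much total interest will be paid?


Total paid over the life of the loan = PMT × n.
Total paid = $435.43 × 72 = $31,350.96
Total interest = total paid − principal = $31,350.96 − $23,000.00 = $8,350.96

Total interest = (PMT × n) - PV = $8,350.96


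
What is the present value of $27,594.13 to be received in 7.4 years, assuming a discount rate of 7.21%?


Present value formula: PV = FV / (1 + r)^t
PV = $27,594.13 / (1 + 0.0721)^7.4
PV = $27,594.13 / 1.673945
PV = $16,484.49

PV = FV / (1 + r)^t = $16,484.49


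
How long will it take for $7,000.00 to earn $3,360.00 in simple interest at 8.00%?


Rearrange the simple interest formula for t:
I = P × r × t  ⇒  t = I / (P × r)
t = $3,360.00 / ($7,000.00 × 0.08)
t = 6

t = I/(P×r) = 6 years


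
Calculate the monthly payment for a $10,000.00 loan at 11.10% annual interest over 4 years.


Loan payment formula: PMT = PV × r / (1 − (1 + r)^(−n))
Monthly rate r = 0.111/12 = 0.00925, n = 48 months
Denominator: 1 − (1 + 0.111/12)^(−48) = 0.357224
PMT = $10,000.00 × (0.111/12) / 0.357224
PMT = $258.94 per month

PMT = PV × r / (1-(1+r)^(-n)) = $258.94/month


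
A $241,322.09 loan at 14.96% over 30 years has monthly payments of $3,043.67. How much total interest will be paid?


Total paid over the life of the loan = PMT × n.
Total paid = $3,043.67 × 360 = $1,095,721.20
Total interest = total paid − principal = $1,095,721.20 − $241,322.09 = $854,399.11

Total interest = (PMT × n) - PV = $854,399.11


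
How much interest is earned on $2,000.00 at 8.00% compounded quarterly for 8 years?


Compound interest earned = final amount − principal.
A = P(1 + r/n)^(nt) = $2,000.00 × (1 + 0.08/4)^(4 × 8) = $3,769.08
Interest = A − P = $3,769.08 − $2,000.00 = $1,769.08

Interest = A - P = $1,769.08


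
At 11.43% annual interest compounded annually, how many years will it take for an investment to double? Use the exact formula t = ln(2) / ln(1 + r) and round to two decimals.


Doubling condition: (1 + r)^t = 2
Take ln of both sides: t × ln(1 + r) = ln(2)
t = ln(2) / ln(1 + r)
t = 0.693147 / 0.108226
t = 6.40

t = ln(2) / ln(1 + r) = 6.40 years


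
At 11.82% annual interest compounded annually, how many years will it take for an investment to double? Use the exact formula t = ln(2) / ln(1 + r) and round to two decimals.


Doubling condition: (1 + r)^t = 2
Take ln of both sides: t × ln(1 + r) = ln(2)
t = ln(2) / ln(1 + r)
t = 0.693147 / 0.111720
t = 6.20

t = ln(2) / ln(1 + r) = 6.20 years


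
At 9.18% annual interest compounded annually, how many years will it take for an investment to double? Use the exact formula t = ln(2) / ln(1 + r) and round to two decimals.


Doubling condition: (1 + r)^t = 2
Take ln of both sides: t × ln(1 + r) = ln(2)
t = ln(2) / ln(1 + r)
t = 0.693147 / 0.087828
t = 7.89

t = ln(2) / ln(1 + r) = 7.89 years


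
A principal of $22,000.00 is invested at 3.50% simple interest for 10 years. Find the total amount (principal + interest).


Total amount formula: A = P(1 + rt) = P + P·r·t
Interest: I = P × r × t = $22,000.00 × 0.035 × 10 = $7,700.00
A = P + I = $22,000.00 + $7,700.00 = $29,700.00

A = P + I = P(1 + rt) = $29,700.00


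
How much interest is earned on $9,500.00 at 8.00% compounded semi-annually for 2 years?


Compound interest earned = final amount − principal.
A = P(1 + r/n)^(nt) = $9,500.00 × (1 + 0.08/2)^(2 × 2) = $11,113.66
Interest = A − P = $11,113.66 − $9,500.00 = $1,613.66

Interest = A - P = $1,613.66


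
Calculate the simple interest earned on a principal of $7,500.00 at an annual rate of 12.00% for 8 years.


Simple interest formula: I = P × r × t
I = $7,500.00 × 0.12 × 8
I = $7,200.00

I = P × r × t = $7,200.00


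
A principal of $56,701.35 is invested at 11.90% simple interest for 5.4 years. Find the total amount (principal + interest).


Total amount formula: A = P(1 + rt) = P + P·r·t
Interest: I = P × r × t = $56,701.35 × 0.119 × 5.4 = $36,436.29
A = P + I = $56,701.35 + $36,436.29 = $93,137.64

A = P + I = P(1 + rt) = $93,137.64


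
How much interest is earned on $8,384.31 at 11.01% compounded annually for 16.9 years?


Compound interest earned = final amount − principal.
A = P(1 + r/n)^(nt) = $8,384.31 × (1 + 0.1101/1)^(1 × 16.9) = $48,987.68
Interest = A − P = $48,987.68 − $8,384.31 = $40,603.37

Interest = A - P = $40,603.37


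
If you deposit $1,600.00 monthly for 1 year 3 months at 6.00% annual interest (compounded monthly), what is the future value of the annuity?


Future value of an ordinary annuity: FV = PMT × ((1 + r)^n − 1) / r
Monthly rate r = 0.06/12 = 0.005, n = 15
FV = $1,600.00 × ((1 + 0.06/12)^15 − 1) / (0.06/12)
FV = $1,600.00 × 15.536548
FV = $24,858.48

FV = PMT × ((1+r)^n - 1)/r = $24,858.48


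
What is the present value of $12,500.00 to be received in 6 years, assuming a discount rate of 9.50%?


Present value formula: PV = FV / (1 + r)^t
PV = $12,500.00 / (1 + 0.095)^6
PV = $12,500.00 / 1.723791
PV = $7,251.46

PV = FV / (1 + r)^t = $7,251.46


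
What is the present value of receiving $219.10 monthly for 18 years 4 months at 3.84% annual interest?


Present value of an ordinary annuity: PV = PMT × (1 − (1 + r)^(−n)) / r
Monthly rate r = 0.0384/12 = 0.0032, n = 220
PV = $219.10 × (1 − (1 + 0.0384/12)^(−220)) / (0.0384/12)
PV = $219.10 × 157.762757
PV = $34,565.82

PV = PMT × (1-(1+r)^(-n))/r = $34,565.82


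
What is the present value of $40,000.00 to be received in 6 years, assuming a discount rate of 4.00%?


Present value formula: PV = FV / (1 + r)^t
PV = $40,000.00 / (1 + 0.04)^6
PV = $40,000.00 / 1.265319
PV = $31,612.58

PV = FV / (1 + r)^t = $31,612.58


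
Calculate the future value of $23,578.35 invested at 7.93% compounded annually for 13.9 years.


Compound interest formula: A = P(1 + r/n)^(nt)
A = $23,578.35 × (1 + 0.0793/1)^(1 × 13.9)
Growth factor: (1 + 0.0793/1)^13.9 = 2.8885259
A = $23,578.35 × 2.8885259
A = $68,106.67

A = P(1 + r/n)^(nt) = $68,106.67


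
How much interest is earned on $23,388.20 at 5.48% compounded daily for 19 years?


Compound interest earned = final amount − principal.
A = P(1 + r/n)^(nt) = $23,388.20 × (1 + 0.0548/365)^(365 × 19) = $66,244.57
Interest = A − P = $66,244.57 − $23,388.20 = $42,856.37

Interest = A - P = $42,856.37


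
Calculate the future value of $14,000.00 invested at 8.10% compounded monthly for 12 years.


Compound interest formula: A = P(1 + r/n)^(nt)
A = $14,000.00 × (1 + 0.081/12)^(12 × 12)
Growth factor: (1 + 0.081/12)^144 = 2.634607
A = $14,000.00 × 2.634607
A = $36,884.50

A = P(1 + r/n)^(nt) = $36,884.50


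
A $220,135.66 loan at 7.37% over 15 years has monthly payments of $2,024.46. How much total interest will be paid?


Total paid over the life of the loan = PMT × n.
Total paid = $2,024.46 × 180 = $364,402.80
Total interest = total paid − principal = $364,402.80 − $220,135.66 = $144,267.14

Total interest = (PMT × n) - PV = $144,267.14


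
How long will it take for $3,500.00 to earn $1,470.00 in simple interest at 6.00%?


Rearrange the simple interest formula for t:
I = P × r × t  ⇒  t = I / (P × r)
t = $1,470.00 / ($3,500.00 × 0.06)
t = 7

t = I/(P×r) = 7 years


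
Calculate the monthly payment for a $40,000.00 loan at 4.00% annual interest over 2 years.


Loan payment formula: PMT = PV × r / (1 − (1 + r)^(−n))
Monthly rate r = 0.04/12 ≈ 0.00333333, n = 24 months
Denominator: 1 − (1 + 0.04/12)^(−24) = 0.0767608
PMT = $40,000.00 × (0.04/12) / 0.0767608
PMT = $1,737.00 per month

PMT = PV × r / (1-(1+r)^(-n)) = $1,737.00/month


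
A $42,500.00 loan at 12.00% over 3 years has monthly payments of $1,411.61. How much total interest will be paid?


Total paid over the life of the loan = PMT × n.
Total paid = $1,411.61 × 36 = $50,817.96
Total interest = total paid − principal = $50,817.96 − $42,500.00 = $8,317.96

Total interest = (PMT × n) - PV = $8,317.96


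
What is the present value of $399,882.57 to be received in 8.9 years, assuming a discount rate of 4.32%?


Present value formula: PV = FV / (1 + r)^t
PV = $399,882.57 / (1 + 0.0432)^8.9
PV = $399,882.57 / 1.45703991
PV = $274,448.60

PV = FV / (1 + r)^t = $274,448.60


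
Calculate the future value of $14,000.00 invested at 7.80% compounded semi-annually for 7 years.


Compound interest formula: A = P(1 + r/n)^(nt)
A = $14,000.00 × (1 + 0.078/2)^(2 × 7)
Growth factor: (1 + 0.078/2)^14 = 1.708511
A = $14,000.00 × 1.708511
A = $23,919.15

A = P(1 + r/n)^(nt) = $23,919.15


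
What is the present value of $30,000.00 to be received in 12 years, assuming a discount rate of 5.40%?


Present value formula: PV = FV / (1 + r)^t
PV = $30,000.00 / (1 + 0.054)^12
PV = $30,000.00 / 1.879695
PV = $15,960.04

PV = FV / (1 + r)^t = $15,960.04


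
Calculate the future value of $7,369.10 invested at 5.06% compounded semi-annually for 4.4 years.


Compound interest formula: A = P(1 + r/n)^(nt)
A = $7,369.10 × (1 + 0.0506/2)^(2 × 4.4)
Growth factor: (1 + 0.0506/2)^8.8 = 1.245915
A = $7,369.10 × 1.245915
A = $9,181.27

A = P(1 + r/n)^(nt) = $9,181.27


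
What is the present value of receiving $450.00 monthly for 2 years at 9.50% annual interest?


Present value of an ordinary annuity: PV = PMT × (1 − (1 + r)^(−n)) / r
Monthly rate r = 0.095/12 ≈ 0.00791667, n = 24
PV = $450.00 × (1 − (1 + 0.095/12)^(−24)) / (0.095/12)
PV = $450.00 × 21.779615
PV = $9,800.83

PV = PMT × (1-(1+r)^(-n))/r = $9,800.83


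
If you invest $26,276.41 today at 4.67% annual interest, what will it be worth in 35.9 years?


Future value formula: FV = PV × (1 + r)^t
FV = $26,276.41 × (1 + 0.0467)^35.9
FV = $26,276.41 × 5.1477547
FV = $135,264.51

FV = PV × (1 + r)^t = $135,264.51


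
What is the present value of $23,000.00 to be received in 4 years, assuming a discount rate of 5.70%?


Present value formula: PV = FV / (1 + r)^t
PV = $23,000.00 / (1 + 0.057)^4
PV = $23,000.00 / 1.248245
PV = $18,425.87

PV = FV / (1 + r)^t = $18,425.87


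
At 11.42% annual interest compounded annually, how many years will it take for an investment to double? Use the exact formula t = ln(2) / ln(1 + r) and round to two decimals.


Doubling condition: (1 + r)^t = 2
Take ln of both sides: t × ln(1 + r) = ln(2)
t = ln(2) / ln(1 + r)
t = 0.693147 / 0.108137
t = 6.41

t = ln(2) / ln(1 + r) = 6.41 years


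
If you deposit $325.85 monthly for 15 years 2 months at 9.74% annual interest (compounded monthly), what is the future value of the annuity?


Future value of an ordinary annuity: FV = PMT × ((1 + r)^n − 1) / r
Monthly rate r = 0.0974/12 ≈ 0.00811667, n = 182
FV = $325.85 × ((1 + 0.0974/12)^182 − 1) / (0.0974/12)
FV = $325.85 × 413.317975
FV = $134,679.66

FV = PMT × ((1+r)^n - 1)/r = $134,679.66


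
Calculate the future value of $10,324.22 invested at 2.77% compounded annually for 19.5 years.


Compound interest formula: A = P(1 + r/n)^(nt)
A = $10,324.22 × (1 + 0.0277/1)^(1 × 19.5)
Growth factor: (1 + 0.0277/1)^19.5 = 1.7037033
A = $10,324.22 × 1.7037033
A = $17,589.41

A = P(1 + r/n)^(nt) = $17,589.41


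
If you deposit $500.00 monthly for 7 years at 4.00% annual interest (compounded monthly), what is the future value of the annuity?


Future value of an ordinary annuity: FV = PMT × ((1 + r)^n − 1) / r
Monthly rate r = 0.04/12 ≈ 0.00333333, n = 84
FV = $500.00 × ((1 + 0.04/12)^84 − 1) / (0.04/12)
FV = $500.00 × 96.754159
FV = $48,377.08

FV = PMT × ((1+r)^n - 1)/r = $48,377.08


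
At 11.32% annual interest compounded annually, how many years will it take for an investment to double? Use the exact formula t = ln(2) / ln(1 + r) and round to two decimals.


Doubling condition: (1 + r)^t = 2
Take ln of both sides: t × ln(1 + r) = ln(2)
t = ln(2) / ln(1 + r)
t = 0.693147 / 0.107239
t = 6.46

t = ln(2) / ln(1 + r) = 6.46 years


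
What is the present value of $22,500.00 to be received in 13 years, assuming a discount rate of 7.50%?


Present value formula: PV = FV / (1 + r)^t
PV = $22,500.00 / (1 + 0.075)^13
PV = $22,500.00 / 2.560413
PV = $8,787.64

PV = FV / (1 + r)^t = $8,787.64


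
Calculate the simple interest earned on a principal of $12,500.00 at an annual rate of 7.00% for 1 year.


Simple interest formula: I = P × r × t
I = $12,500.00 × 0.07 × 1
I = $875.00

I = P × r × t = $875.00


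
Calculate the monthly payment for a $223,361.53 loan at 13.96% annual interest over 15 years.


Loan payment formula: PMT = PV × r / (1 − (1 + r)^(−n))
Monthly rate r = 0.1396/12 ≈ 0.01163333, n = 180 months
Denominator: 1 − (1 + 0.1396/12)^(−180) = 0.875309
PMT = $223,361.53 × (0.1396/12) / 0.875309
PMT = $2,968.60 per month

PMT = PV × r / (1-(1+r)^(-n)) = $2,968.60/month


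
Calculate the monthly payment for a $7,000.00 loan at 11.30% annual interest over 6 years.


Loan payment formula: PMT = PV × r / (1 − (1 + r)^(−n))
Monthly rate r = 0.113/12 ≈ 0.00941667, n = 72 months
Denominator: 1 − (1 + 0.113/12)^(−72) = 0.490756
PMT = $7,000.00 × (0.113/12) / 0.490756
PMT = $134.32 per month

PMT = PV × r / (1-(1+r)^(-n)) = $134.32/month


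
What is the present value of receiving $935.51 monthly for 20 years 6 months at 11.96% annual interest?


Present value of an ordinary annuity: PV = PMT × (1 − (1 + r)^(−n)) / r
Monthly rate r = 0.1196/12 ≈ 0.00996667, n = 246
PV = $935.51 × (1 − (1 + 0.1196/12)^(−246)) / (0.1196/12)
PV = $935.51 × 91.586260
PV = $85,679.86

PV = PMT × (1-(1+r)^(-n))/r = $85,679.86


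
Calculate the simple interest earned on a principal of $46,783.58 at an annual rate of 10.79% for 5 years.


Simple interest formula: I = P × r × t
I = $46,783.58 × 0.1079 × 5
I = $25,239.74

I = P × r × t = $25,239.74


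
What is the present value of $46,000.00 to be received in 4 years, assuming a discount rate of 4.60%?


Present value formula: PV = FV / (1 + r)^t
PV = $46,000.00 / (1 + 0.046)^4
PV = $46,000.00 / 1.197090
PV = $38,426.52

PV = FV / (1 + r)^t = $38,426.52


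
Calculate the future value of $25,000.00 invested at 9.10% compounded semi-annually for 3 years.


Compound interest formula: A = P(1 + r/n)^(nt)
A = $25,000.00 × (1 + 0.091/2)^(2 × 3)
Growth factor: (1 + 0.091/2)^6 = 1.3060031
A = $25,000.00 × 1.3060031
A = $32,650.08

A = P(1 + r/n)^(nt) = $32,650.08


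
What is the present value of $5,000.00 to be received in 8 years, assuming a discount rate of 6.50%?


Present value formula: PV = FV / (1 + r)^t
PV = $5,000.00 / (1 + 0.065)^8
PV = $5,000.00 / 1.654996
PV = $3,021.16

PV = FV / (1 + r)^t = $3,021.16


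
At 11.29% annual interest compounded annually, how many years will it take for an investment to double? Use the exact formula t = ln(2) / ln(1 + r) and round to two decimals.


Doubling condition: (1 + r)^t = 2
Take ln of both sides: t × ln(1 + r) = ln(2)
t = ln(2) / ln(1 + r)
t = 0.693147 / 0.106969
t = 6.48

t = ln(2) / ln(1 + r) = 6.48 years


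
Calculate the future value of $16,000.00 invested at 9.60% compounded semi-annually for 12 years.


Compound interest formula: A = P(1 + r/n)^(nt)
A = $16,000.00 × (1 + 0.096/2)^(2 × 12)
Growth factor: (1 + 0.096/2)^24 = 3.080852
A = $16,000.00 × 3.080852
A = $49,293.63

A = P(1 + r/n)^(nt) = $49,293.63


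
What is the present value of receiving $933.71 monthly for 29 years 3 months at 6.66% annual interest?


Present value of an ordinary annuity: PV = PMT × (1 − (1 + r)^(−n)) / r
Monthly rate r = 0.0666/12 = 0.00555, n = 351
PV = $933.71 × (1 − (1 + 0.0666/12)^(−351)) / (0.0666/12)
PV = $933.71 × 154.356465
PV = $144,124.17

PV = PMT × (1-(1+r)^(-n))/r = $144,124.17


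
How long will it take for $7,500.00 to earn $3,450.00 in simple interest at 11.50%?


Rearrange the simple interest formula for t:
I = P × r × t  ⇒  t = I / (P × r)
t = $3,450.00 / ($7,500.00 × 0.115)
t = 4

t = I/(P×r) = 4 years


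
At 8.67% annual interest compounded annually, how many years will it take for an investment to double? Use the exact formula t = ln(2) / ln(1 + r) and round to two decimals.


Doubling condition: (1 + r)^t = 2
Take ln of both sides: t × ln(1 + r) = ln(2)
t = ln(2) / ln(1 + r)
t = 0.693147 / 0.083146
t = 8.34

t = ln(2) / ln(1 + r) = 8.34 years


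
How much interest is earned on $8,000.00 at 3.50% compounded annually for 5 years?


Compound interest earned = final amount − principal.
A = P(1 + r/n)^(nt) = $8,000.00 × (1 + 0.035/1)^(1 × 5) = $9,501.49
Interest = A − P = $9,501.49 − $8,000.00 = $1,501.49

Interest = A - P = $1,501.49


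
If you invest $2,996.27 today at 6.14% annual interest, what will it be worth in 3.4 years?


Future value formula: FV = PV × (1 + r)^t
FV = $2,996.27 × (1 + 0.0614)^3.4
FV = $2,996.27 × 1.224585
FV = $3,669.19

FV = PV × (1 + r)^t = $3,669.19


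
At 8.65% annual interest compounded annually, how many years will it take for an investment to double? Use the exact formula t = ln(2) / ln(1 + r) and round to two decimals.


Doubling condition: (1 + r)^t = 2
Take ln of both sides: t × ln(1 + r) = ln(2)
t = ln(2) / ln(1 + r)
t = 0.693147 / 0.0829615
t = 8.36

t = ln(2) / ln(1 + r) = 8.36 years


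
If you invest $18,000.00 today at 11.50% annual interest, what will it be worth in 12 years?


Future value formula: FV = PV × (1 + r)^t
FV = $18,000.00 × (1 + 0.115)^12
FV = $18,000.00 × 3.692312
FV = $66,461.62

FV = PV × (1 + r)^t = $66,461.62


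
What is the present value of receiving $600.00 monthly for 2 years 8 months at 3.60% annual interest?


Present value of an ordinary annuity: PV = PMT × (1 − (1 + r)^(−n)) / r
Monthly rate r = 0.036/12 = 0.003, n = 32
PV = $600.00 × (1 − (1 + 0.036/12)^(−32)) / (0.036/12)
PV = $600.00 × 30.468472
PV = $18,281.08

PV = PMT × (1-(1+r)^(-n))/r = $18,281.08


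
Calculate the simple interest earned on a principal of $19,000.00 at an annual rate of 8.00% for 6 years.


Simple interest formula: I = P × r × t
I = $19,000.00 × 0.08 × 6
I = $9,120.00

I = P × r × t = $9,120.00


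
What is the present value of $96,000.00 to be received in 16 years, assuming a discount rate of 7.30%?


Present value formula: PV = FV / (1 + r)^t
PV = $96,000.00 / (1 + 0.073)^16
PV = $96,000.00 / 3.087419
PV = $31,093.93

PV = FV / (1 + r)^t = $31,093.93
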